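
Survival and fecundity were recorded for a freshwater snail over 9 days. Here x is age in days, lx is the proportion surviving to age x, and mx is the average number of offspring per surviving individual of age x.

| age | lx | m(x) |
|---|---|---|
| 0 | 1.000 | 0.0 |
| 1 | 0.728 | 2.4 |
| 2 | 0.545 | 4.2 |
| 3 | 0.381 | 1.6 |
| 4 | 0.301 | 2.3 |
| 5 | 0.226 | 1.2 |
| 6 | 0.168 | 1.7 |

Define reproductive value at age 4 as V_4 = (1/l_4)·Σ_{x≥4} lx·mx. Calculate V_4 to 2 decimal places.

lx·mx for x ≥ 4: 0.6923, 0.2712, 0.2856 → sum = 1.2491
V_4 = 1.2491 / l_4 = 1.2491 / 0.301 = 4.149834… → 4.15

4.15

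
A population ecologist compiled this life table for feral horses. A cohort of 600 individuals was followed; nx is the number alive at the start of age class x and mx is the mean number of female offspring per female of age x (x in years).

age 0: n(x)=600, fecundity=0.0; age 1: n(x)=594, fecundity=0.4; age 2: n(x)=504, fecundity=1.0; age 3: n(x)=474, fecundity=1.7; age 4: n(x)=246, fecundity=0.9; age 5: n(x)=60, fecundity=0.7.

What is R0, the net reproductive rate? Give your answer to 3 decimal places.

3.018

lx = nx/n0 = nx/600: 1, 0.99, 0.84, 0.79, 0.41, 0.1
lx·mx by age: 0, 0.396, 0.84, 1.343, 0.369, 0.07
R0 = Σ lx·mx = 3.018 → 3.018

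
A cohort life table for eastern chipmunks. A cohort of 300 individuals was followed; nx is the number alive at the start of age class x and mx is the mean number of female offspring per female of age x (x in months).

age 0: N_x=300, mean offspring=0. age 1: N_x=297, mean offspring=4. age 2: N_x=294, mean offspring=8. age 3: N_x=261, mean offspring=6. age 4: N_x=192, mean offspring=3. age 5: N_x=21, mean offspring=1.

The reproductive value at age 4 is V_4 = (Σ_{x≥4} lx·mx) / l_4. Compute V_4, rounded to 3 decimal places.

3.109

lx = nx/n0 = nx/300: 1, 0.99, 0.98, 0.87, 0.64, 0.07
lx·mx for x ≥ 4: 1.92, 0.07 → sum = 1.99
V_4 = 1.99 / l_4 = 1.99 / 0.64 = 3.109375 → 3.109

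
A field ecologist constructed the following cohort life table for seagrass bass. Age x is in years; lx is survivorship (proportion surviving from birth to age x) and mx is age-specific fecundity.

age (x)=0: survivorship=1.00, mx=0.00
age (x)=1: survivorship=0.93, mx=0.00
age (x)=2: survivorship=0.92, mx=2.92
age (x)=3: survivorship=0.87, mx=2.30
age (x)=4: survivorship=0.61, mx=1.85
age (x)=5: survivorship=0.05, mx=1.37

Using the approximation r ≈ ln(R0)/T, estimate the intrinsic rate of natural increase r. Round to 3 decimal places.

R0 = Σ lx·mx = 0 + 0 + 2.6864 + 2.001 + 1.1285 + 0.0685 = 5.8844
Σ x·lx·mx = 16.2323; T = 16.2323/5.8844 = 2.75853…
r ≈ ln(R0)/T = ln(5.8844)/2.75853… = 0.64248… → 0.642

0.642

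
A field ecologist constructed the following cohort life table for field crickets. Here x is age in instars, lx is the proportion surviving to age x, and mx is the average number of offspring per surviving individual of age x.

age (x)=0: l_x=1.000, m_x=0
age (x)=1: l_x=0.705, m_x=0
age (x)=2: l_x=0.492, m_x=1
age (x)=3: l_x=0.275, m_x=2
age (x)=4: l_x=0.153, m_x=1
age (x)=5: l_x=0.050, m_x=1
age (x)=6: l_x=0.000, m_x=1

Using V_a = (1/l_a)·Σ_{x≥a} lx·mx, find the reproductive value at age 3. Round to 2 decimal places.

lx·mx for x ≥ 3: 0.55, 0.153, 0.05, 0 → sum = 0.753
V_3 = 0.753 / l_3 = 0.753 / 0.275 = 2.738182… → 2.74

2.74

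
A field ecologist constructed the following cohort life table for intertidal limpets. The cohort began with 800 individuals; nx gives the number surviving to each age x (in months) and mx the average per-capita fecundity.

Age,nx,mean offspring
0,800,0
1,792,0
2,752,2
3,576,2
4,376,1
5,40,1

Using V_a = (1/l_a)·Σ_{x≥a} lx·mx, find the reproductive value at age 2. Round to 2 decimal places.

4.09

lx = nx/n0 = nx/800: 1, 0.99, 0.94, 0.72, 0.47, 0.05
lx·mx for x ≥ 2: 1.88, 1.44, 0.47, 0.05 → sum = 3.84
V_2 = 3.84 / l_2 = 3.84 / 0.94 = 4.085106… → 4.09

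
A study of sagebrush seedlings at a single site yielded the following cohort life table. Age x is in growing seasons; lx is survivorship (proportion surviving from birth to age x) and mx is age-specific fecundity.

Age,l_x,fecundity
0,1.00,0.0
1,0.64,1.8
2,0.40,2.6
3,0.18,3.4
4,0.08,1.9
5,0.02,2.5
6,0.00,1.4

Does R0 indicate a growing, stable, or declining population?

growing

R0 = Σ lx·mx = 0 + 1.152 + 1.04 + 0.612 + 0.152 + 0.05 + 0 = 3.006
R0 > 1, so the population is growing.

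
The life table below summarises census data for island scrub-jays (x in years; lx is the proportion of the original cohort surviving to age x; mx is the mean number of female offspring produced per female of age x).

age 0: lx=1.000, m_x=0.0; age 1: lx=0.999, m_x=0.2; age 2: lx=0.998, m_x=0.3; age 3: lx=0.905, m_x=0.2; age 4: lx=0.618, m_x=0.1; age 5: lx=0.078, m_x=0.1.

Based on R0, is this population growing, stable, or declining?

declining

R0 = Σ lx·mx = 0 + 0.1998 + 0.2994 + 0.181 + 0.0618 + 0.0078 = 0.7498
R0 < 1, so the population is declining.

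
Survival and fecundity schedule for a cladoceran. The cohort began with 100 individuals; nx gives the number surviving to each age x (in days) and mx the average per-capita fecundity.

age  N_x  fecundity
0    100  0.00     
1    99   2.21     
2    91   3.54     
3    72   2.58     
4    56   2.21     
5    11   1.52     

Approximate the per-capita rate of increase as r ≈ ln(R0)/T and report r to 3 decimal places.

lx = nx/n0 = nx/100: 1, 0.99, 0.91, 0.72, 0.56, 0.11
R0 = Σ lx·mx = 0 + 2.1879 + 3.2214 + 1.8576 + 1.2376 + 0.1672 = 8.6717
Σ x·lx·mx = 19.9899; T = 19.9899/8.6717 = 2.30519…
r ≈ ln(R0)/T = ln(8.6717)/2.30519… = 0.93704… → 0.937

0.937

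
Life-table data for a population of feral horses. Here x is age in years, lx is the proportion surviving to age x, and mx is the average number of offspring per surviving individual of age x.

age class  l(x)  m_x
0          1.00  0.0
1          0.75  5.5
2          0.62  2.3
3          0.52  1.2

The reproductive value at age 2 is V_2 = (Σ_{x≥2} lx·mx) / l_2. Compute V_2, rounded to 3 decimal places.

lx·mx for x ≥ 2: 1.426, 0.624 → sum = 2.05
V_2 = 2.05 / l_2 = 2.05 / 0.62 = 3.306452… → 3.306

3.306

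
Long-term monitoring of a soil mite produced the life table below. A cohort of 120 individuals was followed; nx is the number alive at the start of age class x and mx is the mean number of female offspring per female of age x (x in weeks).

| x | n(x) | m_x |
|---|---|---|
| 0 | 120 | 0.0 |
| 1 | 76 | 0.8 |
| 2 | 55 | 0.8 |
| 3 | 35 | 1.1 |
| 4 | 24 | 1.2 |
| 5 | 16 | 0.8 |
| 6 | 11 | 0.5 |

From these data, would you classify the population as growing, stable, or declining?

lx = nx/n0 = nx/120: 1, 0.63333…, 0.45833…, 0.29167…, 0.2, 0.13333…, 0.09167…
R0 = Σ lx·mx = 0 + 0.506667… + 0.366667… + 0.320833… + 0.24 + 0.106667… + 0.045833… = 1.586667…
R0 > 1, so the population is growing.

growing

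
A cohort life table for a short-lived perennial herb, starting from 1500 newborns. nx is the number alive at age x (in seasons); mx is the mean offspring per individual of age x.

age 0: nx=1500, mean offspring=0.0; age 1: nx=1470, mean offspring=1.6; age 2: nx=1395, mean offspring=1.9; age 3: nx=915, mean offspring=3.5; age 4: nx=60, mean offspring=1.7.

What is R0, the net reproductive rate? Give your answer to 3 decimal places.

5.538

lx = nx/n0 = nx/1500: 1, 0.98, 0.93, 0.61, 0.04
lx·mx by age: 0, 1.568, 1.767, 2.135, 0.068
R0 = Σ lx·mx = 5.538 → 5.538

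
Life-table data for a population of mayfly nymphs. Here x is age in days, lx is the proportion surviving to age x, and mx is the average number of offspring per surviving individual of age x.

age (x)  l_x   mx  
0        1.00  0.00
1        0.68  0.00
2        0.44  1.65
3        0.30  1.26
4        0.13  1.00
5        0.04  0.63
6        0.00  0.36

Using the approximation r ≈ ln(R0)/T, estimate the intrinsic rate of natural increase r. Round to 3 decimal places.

0.090

R0 = Σ lx·mx = 0 + 0 + 0.726 + 0.378 + 0.13 + 0.0252 + 0 = 1.2592
Σ x·lx·mx = 3.232; T = 3.232/1.2592 = 2.56671…
r ≈ ln(R0)/T = ln(1.2592)/2.56671… = 0.08979… → 0.090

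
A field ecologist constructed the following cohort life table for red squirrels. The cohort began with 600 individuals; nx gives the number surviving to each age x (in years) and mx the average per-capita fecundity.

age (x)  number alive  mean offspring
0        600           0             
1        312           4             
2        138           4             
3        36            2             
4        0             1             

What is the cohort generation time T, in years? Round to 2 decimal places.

1.37

lx = nx/n0 = nx/600: 1, 0.52, 0.23, 0.06, 0
lx·mx: 0, 2.08, 0.92, 0.12, 0 → R0 = 3.12
x·lx·mx: 0, 2.08, 1.84, 0.36, 0 → Σ = 4.28
T = 4.28 / 3.12 = 1.371795… → 1.37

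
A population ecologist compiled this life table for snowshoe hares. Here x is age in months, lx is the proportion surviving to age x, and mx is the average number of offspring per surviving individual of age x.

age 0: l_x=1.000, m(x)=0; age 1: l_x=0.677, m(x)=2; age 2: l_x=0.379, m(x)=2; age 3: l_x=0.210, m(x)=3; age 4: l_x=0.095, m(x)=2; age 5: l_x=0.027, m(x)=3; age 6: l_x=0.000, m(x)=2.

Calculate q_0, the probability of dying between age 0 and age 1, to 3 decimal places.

q_0 = (l_0 − l_1) / l_0 = (1 − 0.677) / 1
     = 0.323 / 1 = 0.323 → 0.323

0.323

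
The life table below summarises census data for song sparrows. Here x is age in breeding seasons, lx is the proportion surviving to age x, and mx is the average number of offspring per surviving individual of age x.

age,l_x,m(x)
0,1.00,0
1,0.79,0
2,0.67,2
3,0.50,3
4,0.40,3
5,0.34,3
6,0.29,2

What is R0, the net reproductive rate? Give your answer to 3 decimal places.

lx·mx by age: 0, 0, 1.34, 1.5, 1.2, 1.02, 0.58
R0 = Σ lx·mx = 5.64 → 5.640

5.640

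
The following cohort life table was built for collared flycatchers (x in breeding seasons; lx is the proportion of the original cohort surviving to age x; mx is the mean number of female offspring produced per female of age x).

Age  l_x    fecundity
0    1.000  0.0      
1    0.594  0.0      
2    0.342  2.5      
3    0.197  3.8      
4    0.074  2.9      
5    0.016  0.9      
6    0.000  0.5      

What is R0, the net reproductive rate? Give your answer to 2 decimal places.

1.83

lx·mx by age: 0, 0, 0.855, 0.7486, 0.2146, 0.0144, 0
R0 = Σ lx·mx = 1.8326 → 1.83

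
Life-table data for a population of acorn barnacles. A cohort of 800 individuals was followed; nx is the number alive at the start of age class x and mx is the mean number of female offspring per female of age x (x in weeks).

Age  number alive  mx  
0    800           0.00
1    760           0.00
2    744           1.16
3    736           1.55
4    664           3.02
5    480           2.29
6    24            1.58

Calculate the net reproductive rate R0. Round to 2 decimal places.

6.43

lx = nx/n0 = nx/800: 1, 0.95, 0.93, 0.92, 0.83, 0.6, 0.03
lx·mx by age: 0, 0, 1.0788, 1.426, 2.5066, 1.374, 0.0474
R0 = Σ lx·mx = 6.4328 → 6.43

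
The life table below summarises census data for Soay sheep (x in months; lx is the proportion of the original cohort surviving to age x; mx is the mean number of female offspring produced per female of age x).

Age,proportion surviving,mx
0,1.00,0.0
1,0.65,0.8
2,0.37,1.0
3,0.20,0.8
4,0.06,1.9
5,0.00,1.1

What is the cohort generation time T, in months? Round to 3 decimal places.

1.887

lx·mx: 0, 0.52, 0.37, 0.16, 0.114, 0 → R0 = 1.164
x·lx·mx: 0, 0.52, 0.74, 0.48, 0.456, 0 → Σ = 2.196
T = 2.196 / 1.164 = 1.886598… → 1.887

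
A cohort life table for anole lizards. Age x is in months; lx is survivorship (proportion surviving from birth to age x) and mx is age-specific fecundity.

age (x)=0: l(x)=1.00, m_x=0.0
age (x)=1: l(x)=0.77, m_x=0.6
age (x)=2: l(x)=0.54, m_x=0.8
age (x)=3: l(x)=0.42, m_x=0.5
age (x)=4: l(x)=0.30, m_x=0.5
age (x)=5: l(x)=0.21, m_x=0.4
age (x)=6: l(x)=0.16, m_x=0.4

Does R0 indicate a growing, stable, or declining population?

growing

R0 = Σ lx·mx = 0 + 0.462 + 0.432 + 0.21 + 0.15 + 0.084 + 0.064 = 1.402
R0 > 1, so the population is growing.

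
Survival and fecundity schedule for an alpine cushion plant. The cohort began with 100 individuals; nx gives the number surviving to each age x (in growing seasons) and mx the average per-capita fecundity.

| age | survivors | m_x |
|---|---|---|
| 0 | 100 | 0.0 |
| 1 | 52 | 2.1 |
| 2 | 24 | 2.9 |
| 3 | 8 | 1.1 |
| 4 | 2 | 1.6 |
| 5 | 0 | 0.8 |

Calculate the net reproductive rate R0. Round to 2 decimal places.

1.91

lx = nx/n0 = nx/100: 1, 0.52, 0.24, 0.08, 0.02, 0
lx·mx by age: 0, 1.092, 0.696, 0.088, 0.032, 0
R0 = Σ lx·mx = 1.908 → 1.91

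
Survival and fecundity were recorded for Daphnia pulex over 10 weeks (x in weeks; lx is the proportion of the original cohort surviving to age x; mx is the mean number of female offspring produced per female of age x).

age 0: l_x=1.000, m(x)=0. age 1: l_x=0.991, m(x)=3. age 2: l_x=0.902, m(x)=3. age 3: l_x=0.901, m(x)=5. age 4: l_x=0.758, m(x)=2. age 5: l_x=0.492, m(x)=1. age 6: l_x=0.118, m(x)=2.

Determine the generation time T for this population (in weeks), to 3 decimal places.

lx·mx: 0, 2.973, 2.706, 4.505, 1.516, 0.492, 0.236 → R0 = 12.428
x·lx·mx: 0, 2.973, 5.412, 13.515, 6.064, 2.46, 1.416 → Σ = 31.84
T = 31.84 / 12.428 = 2.561957… → 2.562

2.562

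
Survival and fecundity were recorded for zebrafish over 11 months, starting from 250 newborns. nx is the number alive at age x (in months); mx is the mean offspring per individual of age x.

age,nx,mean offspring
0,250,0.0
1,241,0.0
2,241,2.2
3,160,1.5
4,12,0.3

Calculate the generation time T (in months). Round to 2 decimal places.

lx = nx/n0 = nx/250: 1, 0.964, 0.964, 0.64, 0.048
lx·mx: 0, 0, 2.1208, 0.96, 0.0144 → R0 = 3.0952
x·lx·mx: 0, 0, 4.2416, 2.88, 0.0576 → Σ = 7.1792
T = 7.1792 / 3.0952 = 2.319462… → 2.32

2.32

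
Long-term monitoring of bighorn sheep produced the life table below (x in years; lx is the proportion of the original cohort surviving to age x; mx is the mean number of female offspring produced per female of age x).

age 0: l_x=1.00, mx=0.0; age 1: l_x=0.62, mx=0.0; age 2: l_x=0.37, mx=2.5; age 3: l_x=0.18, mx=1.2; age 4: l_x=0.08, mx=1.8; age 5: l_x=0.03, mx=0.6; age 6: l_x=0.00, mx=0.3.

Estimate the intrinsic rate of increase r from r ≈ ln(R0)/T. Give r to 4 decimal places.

R0 = Σ lx·mx = 0 + 0 + 0.925 + 0.216 + 0.144 + 0.018 + 0 = 1.303
Σ x·lx·mx = 3.164; T = 3.164/1.303 = 2.42824…
r ≈ ln(R0)/T = ln(1.303)/2.42824… = 0.108996… → 0.1090

0.1090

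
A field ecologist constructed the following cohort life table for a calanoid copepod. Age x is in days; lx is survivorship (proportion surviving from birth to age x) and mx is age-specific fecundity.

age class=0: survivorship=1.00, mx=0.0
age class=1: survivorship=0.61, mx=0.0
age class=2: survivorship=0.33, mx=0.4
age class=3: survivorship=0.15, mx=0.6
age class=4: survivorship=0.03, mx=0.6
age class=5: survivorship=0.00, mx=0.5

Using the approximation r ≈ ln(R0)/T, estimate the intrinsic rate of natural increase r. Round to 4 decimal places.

-0.5652

R0 = Σ lx·mx = 0 + 0 + 0.132 + 0.09 + 0.018 + 0 = 0.24
Σ x·lx·mx = 0.606; T = 0.606/0.24 = 2.525
r ≈ ln(R0)/T = ln(0.24)/2.525 = -0.565195… → -0.5652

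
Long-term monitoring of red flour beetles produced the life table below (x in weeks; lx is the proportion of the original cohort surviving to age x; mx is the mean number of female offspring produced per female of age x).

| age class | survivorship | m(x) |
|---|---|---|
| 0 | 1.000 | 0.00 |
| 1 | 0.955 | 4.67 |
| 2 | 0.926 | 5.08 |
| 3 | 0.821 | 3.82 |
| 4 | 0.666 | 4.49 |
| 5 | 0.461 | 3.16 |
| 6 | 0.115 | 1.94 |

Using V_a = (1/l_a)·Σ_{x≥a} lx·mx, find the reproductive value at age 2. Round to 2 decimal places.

13.51

lx·mx for x ≥ 2: 4.70408, 3.13622, 2.99034, 1.45676, 0.2231 → sum = 12.5105
V_2 = 12.5105 / l_2 = 12.5105 / 0.926 = 13.510259… → 13.51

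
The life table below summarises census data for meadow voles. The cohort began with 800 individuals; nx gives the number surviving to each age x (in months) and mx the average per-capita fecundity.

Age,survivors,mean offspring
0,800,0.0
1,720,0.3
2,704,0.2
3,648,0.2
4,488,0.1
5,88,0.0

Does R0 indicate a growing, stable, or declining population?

lx = nx/n0 = nx/800: 1, 0.9, 0.88, 0.81, 0.61, 0.11
R0 = Σ lx·mx = 0 + 0.27 + 0.176 + 0.162 + 0.061 + 0 = 0.669
R0 < 1, so the population is declining.

declining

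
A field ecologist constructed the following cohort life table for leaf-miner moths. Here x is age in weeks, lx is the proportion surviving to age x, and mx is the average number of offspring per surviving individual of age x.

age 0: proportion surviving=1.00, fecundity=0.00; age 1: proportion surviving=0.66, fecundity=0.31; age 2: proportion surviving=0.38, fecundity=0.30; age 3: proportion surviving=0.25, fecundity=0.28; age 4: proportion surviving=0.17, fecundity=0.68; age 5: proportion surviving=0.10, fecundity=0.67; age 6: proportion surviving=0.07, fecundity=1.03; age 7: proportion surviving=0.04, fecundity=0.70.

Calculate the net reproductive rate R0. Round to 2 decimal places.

lx·mx by age: 0, 0.2046, 0.114, 0.07, 0.1156, 0.067, 0.0721, 0.028
R0 = Σ lx·mx = 0.6713 → 0.67

0.67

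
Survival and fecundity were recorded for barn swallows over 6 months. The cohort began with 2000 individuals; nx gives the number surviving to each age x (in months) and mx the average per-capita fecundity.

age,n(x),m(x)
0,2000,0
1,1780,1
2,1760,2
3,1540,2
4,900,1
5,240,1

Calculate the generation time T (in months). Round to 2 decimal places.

2.40

lx = nx/n0 = nx/2000: 1, 0.89, 0.88, 0.77, 0.45, 0.12
lx·mx: 0, 0.89, 1.76, 1.54, 0.45, 0.12 → R0 = 4.76
x·lx·mx: 0, 0.89, 3.52, 4.62, 1.8, 0.6 → Σ = 11.43
T = 11.43 / 4.76 = 2.401261… → 2.40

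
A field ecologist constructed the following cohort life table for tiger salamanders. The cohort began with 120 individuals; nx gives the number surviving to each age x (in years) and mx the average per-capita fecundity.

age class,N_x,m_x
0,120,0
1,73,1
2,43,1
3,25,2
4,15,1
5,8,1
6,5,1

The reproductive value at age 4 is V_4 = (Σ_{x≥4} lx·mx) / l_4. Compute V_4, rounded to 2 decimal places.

lx = nx/n0 = nx/120: 1, 0.60833…, 0.35833…, 0.20833…, 0.125, 0.06667…, 0.04167…
lx·mx for x ≥ 4: 0.125, 0.066667…, 0.041667… → sum = 0.233333…
V_4 = 0.233333… / l_4 = 0.233333… / 0.125 = 1.866667… → 1.87

1.87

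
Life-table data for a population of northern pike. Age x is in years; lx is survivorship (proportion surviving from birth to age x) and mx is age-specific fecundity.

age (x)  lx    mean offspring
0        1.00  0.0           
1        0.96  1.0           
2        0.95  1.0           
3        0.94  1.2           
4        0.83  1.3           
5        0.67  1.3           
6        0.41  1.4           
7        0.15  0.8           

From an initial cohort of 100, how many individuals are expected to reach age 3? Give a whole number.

Expected survivors = N0 · l_3 = 100 × 0.94 = 94 → 94

94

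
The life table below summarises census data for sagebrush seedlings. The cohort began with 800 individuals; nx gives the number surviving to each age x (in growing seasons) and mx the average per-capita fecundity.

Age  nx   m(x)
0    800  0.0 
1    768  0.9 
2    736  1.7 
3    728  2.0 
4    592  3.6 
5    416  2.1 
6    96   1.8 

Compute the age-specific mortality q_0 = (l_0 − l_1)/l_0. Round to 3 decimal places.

0.040

lx = nx/n0 = nx/800: 1, 0.96, 0.92, 0.91, 0.74, 0.52, 0.12
q_0 = (l_0 − l_1) / l_0 = (1 − 0.96) / 1
     = 0.04 / 1 = 0.04 → 0.040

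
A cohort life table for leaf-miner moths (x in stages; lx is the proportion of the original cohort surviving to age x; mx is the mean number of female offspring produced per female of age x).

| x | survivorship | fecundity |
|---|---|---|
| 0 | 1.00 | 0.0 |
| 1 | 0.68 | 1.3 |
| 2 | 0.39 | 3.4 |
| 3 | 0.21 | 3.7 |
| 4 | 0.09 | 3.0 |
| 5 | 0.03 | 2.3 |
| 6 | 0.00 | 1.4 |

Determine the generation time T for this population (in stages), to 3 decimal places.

2.192

lx·mx: 0, 0.884, 1.326, 0.777, 0.27, 0.069, 0 → R0 = 3.326
x·lx·mx: 0, 0.884, 2.652, 2.331, 1.08, 0.345, 0 → Σ = 7.292
T = 7.292 / 3.326 = 2.192423… → 2.192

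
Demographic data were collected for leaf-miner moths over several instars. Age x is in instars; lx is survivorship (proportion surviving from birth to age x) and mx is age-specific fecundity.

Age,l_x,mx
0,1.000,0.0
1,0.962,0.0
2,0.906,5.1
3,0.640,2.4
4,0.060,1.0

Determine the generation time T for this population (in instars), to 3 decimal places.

lx·mx: 0, 0, 4.6206, 1.536, 0.06 → R0 = 6.2166
x·lx·mx: 0, 0, 9.2412, 4.608, 0.24 → Σ = 14.0892
T = 14.0892 / 6.2166 = 2.266384… → 2.266

2.266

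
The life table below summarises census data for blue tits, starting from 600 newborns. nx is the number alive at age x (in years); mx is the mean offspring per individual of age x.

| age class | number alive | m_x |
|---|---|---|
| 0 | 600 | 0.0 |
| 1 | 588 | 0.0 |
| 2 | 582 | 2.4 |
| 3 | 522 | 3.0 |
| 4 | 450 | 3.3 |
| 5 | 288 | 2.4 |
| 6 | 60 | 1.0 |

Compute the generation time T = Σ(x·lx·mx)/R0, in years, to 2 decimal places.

lx = nx/n0 = nx/600: 1, 0.98, 0.97, 0.87, 0.75, 0.48, 0.1
lx·mx: 0, 0, 2.328, 2.61, 2.475, 1.152, 0.1 → R0 = 8.665
x·lx·mx: 0, 0, 4.656, 7.83, 9.9, 5.76, 0.6 → Σ = 28.746
T = 28.746 / 8.665 = 3.317484… → 3.32

3.32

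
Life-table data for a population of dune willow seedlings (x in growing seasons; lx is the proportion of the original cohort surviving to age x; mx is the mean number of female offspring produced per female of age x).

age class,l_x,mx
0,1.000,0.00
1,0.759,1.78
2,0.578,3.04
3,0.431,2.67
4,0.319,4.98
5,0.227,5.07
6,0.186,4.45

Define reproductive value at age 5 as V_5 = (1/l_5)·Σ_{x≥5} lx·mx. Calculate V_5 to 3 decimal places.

8.716

lx·mx for x ≥ 5: 1.15089, 0.8277 → sum = 1.97859
V_5 = 1.97859 / l_5 = 1.97859 / 0.227 = 8.716256… → 8.716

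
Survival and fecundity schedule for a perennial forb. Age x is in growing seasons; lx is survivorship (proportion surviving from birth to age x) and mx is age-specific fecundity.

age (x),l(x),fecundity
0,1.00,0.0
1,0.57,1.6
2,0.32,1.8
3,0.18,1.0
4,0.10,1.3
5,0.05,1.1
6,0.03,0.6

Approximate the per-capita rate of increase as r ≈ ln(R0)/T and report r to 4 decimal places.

R0 = Σ lx·mx = 0 + 0.912 + 0.576 + 0.18 + 0.13 + 0.055 + 0.018 = 1.871
Σ x·lx·mx = 3.507; T = 3.507/1.871 = 1.8744…
r ≈ ln(R0)/T = ln(1.871)/1.8744… = 0.334226… → 0.3342

0.3342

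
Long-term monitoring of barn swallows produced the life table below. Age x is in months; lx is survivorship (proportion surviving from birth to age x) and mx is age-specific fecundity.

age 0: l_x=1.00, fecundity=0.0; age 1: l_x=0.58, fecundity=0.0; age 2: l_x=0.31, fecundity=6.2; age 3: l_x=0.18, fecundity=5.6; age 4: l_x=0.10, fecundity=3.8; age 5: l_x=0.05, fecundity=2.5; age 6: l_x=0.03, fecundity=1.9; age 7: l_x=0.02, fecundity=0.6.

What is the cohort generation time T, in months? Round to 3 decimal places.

2.694

lx·mx: 0, 0, 1.922, 1.008, 0.38, 0.125, 0.057, 0.012 → R0 = 3.504
x·lx·mx: 0, 0, 3.844, 3.024, 1.52, 0.625, 0.342, 0.084 → Σ = 9.439
T = 9.439 / 3.504 = 2.693779… → 2.694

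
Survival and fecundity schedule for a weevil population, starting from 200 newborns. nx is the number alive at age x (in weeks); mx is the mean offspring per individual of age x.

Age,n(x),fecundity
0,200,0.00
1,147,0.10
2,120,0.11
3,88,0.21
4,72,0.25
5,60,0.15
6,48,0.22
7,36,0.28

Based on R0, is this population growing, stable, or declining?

declining

lx = nx/n0 = nx/200: 1, 0.735, 0.6, 0.44, 0.36, 0.3, 0.24, 0.18
R0 = Σ lx·mx = 0 + 0.0735 + 0.066 + 0.0924 + 0.09 + 0.045 + 0.0528 + 0.0504 = 0.4701
R0 < 1, so the population is declining.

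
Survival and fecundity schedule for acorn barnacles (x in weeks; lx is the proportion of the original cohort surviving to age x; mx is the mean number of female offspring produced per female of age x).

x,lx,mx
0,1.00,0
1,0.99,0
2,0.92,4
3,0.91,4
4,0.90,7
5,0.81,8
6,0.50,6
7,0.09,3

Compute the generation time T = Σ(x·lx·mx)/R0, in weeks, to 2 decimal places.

4.10

lx·mx: 0, 0, 3.68, 3.64, 6.3, 6.48, 3, 0.27 → R0 = 23.37
x·lx·mx: 0, 0, 7.36, 10.92, 25.2, 32.4, 18, 1.89 → Σ = 95.77
T = 95.77 / 23.37 = 4.097989… → 4.10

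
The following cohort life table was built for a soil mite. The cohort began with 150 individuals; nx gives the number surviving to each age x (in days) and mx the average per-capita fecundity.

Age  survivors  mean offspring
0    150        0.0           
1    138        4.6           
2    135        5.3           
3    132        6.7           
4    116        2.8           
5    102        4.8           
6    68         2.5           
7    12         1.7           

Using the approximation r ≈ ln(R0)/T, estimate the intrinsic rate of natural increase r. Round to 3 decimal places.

1.034

lx = nx/n0 = nx/150: 1, 0.92, 0.9, 0.88, 0.77333…, 0.68, 0.45333…, 0.08
R0 = Σ lx·mx = 0 + 4.232 + 4.77 + 5.896 + 2.16533… + 3.264 + 1.13333… + 0.136 = 21.596667…
Σ x·lx·mx = 64.193333…; T = 64.193333…/21.596667… = 2.97237…
r ≈ ln(R0)/T = ln(21.596667…)/2.97237… = 1.0337… → 1.034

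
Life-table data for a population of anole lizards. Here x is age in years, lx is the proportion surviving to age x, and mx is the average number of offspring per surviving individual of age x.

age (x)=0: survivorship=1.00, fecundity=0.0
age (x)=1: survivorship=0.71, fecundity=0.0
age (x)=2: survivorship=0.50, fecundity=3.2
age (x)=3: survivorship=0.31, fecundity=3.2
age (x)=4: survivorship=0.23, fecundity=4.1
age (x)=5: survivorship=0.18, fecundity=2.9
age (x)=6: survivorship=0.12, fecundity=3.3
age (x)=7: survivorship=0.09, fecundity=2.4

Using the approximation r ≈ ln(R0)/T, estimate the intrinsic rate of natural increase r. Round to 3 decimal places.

R0 = Σ lx·mx = 0 + 0 + 1.6 + 0.992 + 0.943 + 0.522 + 0.396 + 0.216 = 4.669
Σ x·lx·mx = 16.446; T = 16.446/4.669 = 3.52238…
r ≈ ln(R0)/T = ln(4.669)/3.52238… = 0.43747… → 0.437

0.437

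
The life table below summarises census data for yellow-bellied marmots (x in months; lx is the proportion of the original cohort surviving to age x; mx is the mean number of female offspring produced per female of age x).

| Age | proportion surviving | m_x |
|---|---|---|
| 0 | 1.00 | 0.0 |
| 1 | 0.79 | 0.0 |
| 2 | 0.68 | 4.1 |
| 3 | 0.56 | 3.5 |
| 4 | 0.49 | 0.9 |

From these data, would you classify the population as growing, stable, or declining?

R0 = Σ lx·mx = 0 + 0 + 2.788 + 1.96 + 0.441 = 5.189
R0 > 1, so the population is growing.

growing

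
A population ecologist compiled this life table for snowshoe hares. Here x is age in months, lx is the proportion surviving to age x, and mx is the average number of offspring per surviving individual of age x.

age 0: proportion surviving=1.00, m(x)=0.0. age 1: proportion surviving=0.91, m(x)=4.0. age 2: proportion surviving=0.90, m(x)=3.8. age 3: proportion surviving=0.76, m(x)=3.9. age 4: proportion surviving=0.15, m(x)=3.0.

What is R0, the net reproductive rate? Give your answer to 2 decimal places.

lx·mx by age: 0, 3.64, 3.42, 2.964, 0.45
R0 = Σ lx·mx = 10.474 → 10.47

10.47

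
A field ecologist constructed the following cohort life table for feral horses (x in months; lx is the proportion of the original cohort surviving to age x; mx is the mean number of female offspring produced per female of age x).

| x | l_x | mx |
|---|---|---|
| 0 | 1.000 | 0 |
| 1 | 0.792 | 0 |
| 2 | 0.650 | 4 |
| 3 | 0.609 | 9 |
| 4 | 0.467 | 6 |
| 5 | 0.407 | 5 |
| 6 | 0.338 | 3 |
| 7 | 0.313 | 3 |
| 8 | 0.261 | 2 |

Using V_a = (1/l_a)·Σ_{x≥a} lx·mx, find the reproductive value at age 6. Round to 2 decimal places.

7.32

lx·mx for x ≥ 6: 1.014, 0.939, 0.522 → sum = 2.475
V_6 = 2.475 / l_6 = 2.475 / 0.338 = 7.322485… → 7.32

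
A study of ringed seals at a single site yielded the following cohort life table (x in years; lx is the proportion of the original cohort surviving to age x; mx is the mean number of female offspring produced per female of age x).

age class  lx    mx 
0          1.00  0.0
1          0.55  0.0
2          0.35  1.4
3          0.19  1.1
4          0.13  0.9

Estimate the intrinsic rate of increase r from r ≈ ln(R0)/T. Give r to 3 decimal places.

-0.080

R0 = Σ lx·mx = 0 + 0 + 0.49 + 0.209 + 0.117 = 0.816
Σ x·lx·mx = 2.075; T = 2.075/0.816 = 2.54289…
r ≈ ln(R0)/T = ln(0.816)/2.54289… = -0.07996… → -0.080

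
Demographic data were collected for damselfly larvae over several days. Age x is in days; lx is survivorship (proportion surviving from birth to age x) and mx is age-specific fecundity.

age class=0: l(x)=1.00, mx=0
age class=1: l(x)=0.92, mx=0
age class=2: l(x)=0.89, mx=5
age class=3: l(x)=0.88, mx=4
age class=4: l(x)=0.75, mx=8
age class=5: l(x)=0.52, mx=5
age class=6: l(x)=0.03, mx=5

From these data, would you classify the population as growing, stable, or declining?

growing

R0 = Σ lx·mx = 0 + 0 + 4.45 + 3.52 + 6 + 2.6 + 0.15 = 16.72
R0 > 1, so the population is growing.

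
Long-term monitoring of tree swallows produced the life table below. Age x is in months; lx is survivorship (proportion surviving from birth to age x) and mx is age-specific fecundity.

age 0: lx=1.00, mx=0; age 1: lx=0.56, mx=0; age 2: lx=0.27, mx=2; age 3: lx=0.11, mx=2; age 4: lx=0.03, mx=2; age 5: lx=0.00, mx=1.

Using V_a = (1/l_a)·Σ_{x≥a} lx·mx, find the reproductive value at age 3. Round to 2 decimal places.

2.55

lx·mx for x ≥ 3: 0.22, 0.06, 0 → sum = 0.28
V_3 = 0.28 / l_3 = 0.28 / 0.11 = 2.545455… → 2.55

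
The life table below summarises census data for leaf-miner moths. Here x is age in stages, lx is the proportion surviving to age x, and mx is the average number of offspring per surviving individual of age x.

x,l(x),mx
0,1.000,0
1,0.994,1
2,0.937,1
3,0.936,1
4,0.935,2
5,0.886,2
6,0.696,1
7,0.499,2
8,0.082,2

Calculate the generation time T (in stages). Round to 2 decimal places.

lx·mx: 0, 0.994, 0.937, 0.936, 1.87, 1.772, 0.696, 0.998, 0.164 → R0 = 8.367
x·lx·mx: 0, 0.994, 1.874, 2.808, 7.48, 8.86, 4.176, 6.986, 1.312 → Σ = 34.49
T = 34.49 / 8.367 = 4.122147… → 4.12

4.12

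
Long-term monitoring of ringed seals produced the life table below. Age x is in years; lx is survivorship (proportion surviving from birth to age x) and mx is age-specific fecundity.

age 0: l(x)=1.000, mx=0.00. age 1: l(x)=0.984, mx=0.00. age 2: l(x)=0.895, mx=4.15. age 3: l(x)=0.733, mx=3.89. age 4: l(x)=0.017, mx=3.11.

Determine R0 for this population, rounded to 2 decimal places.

6.62

lx·mx by age: 0, 0, 3.71425, 2.85137, 0.05287
R0 = Σ lx·mx = 6.61849 → 6.62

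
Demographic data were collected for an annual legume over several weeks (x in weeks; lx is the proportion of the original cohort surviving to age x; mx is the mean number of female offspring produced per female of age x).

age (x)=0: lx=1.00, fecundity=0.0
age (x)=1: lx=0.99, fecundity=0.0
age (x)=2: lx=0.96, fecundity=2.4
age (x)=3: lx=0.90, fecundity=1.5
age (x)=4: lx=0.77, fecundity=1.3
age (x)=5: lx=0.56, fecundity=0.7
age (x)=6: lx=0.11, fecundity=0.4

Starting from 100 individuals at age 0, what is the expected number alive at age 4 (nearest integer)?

77

Expected survivors = N0 · l_4 = 100 × 0.77 = 77 → 77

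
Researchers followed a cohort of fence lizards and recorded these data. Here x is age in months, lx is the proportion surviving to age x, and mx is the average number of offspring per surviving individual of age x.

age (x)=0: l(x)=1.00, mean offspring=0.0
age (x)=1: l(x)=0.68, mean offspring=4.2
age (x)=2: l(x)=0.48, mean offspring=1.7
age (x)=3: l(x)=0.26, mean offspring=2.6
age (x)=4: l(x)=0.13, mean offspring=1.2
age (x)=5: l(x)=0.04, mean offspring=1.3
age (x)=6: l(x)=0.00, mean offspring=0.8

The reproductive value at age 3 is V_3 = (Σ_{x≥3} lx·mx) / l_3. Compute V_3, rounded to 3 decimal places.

lx·mx for x ≥ 3: 0.676, 0.156, 0.052, 0 → sum = 0.884
V_3 = 0.884 / l_3 = 0.884 / 0.26 = 3.4 → 3.400

3.400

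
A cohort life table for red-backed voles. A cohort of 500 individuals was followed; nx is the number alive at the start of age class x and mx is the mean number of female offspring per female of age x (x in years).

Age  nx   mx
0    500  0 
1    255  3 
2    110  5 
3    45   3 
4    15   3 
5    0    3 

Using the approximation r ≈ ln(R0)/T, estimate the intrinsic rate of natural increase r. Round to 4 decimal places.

lx = nx/n0 = nx/500: 1, 0.51, 0.22, 0.09, 0.03, 0
R0 = Σ lx·mx = 0 + 1.53 + 1.1 + 0.27 + 0.09 + 0 = 2.99
Σ x·lx·mx = 4.9; T = 4.9/2.99 = 1.6388…
r ≈ ln(R0)/T = ln(2.99)/1.6388… = 0.66834… → 0.6683

0.6683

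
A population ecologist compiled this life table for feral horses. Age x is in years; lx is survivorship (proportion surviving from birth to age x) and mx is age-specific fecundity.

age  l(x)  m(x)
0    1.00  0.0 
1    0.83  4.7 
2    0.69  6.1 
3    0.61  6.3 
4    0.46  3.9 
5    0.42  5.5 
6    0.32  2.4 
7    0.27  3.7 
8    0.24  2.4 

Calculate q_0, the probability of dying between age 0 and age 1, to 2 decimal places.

0.17

q_0 = (l_0 − l_1) / l_0 = (1 − 0.83) / 1
     = 0.17 / 1 = 0.17 → 0.17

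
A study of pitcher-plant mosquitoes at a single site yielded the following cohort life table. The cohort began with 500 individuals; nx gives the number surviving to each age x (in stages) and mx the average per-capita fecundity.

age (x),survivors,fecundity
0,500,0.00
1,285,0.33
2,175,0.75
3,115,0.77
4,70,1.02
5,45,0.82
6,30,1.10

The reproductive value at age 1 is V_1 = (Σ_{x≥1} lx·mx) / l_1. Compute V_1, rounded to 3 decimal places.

lx = nx/n0 = nx/500: 1, 0.57, 0.35, 0.23, 0.14, 0.09, 0.06
lx·mx for x ≥ 1: 0.1881, 0.2625, 0.1771, 0.1428, 0.0738, 0.066 → sum = 0.9103
V_1 = 0.9103 / l_1 = 0.9103 / 0.57 = 1.597018… → 1.597

1.597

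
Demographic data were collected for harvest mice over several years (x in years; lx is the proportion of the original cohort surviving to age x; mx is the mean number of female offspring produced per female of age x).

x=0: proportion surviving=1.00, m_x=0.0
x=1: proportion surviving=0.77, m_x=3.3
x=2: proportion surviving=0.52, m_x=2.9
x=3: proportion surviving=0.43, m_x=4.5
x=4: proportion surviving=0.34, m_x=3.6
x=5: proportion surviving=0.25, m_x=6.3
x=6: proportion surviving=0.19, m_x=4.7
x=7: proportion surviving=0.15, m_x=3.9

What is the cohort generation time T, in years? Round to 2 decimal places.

lx·mx: 0, 2.541, 1.508, 1.935, 1.224, 1.575, 0.893, 0.585 → R0 = 10.261
x·lx·mx: 0, 2.541, 3.016, 5.805, 4.896, 7.875, 5.358, 4.095 → Σ = 33.586
T = 33.586 / 10.261 = 3.27317… → 3.27

3.27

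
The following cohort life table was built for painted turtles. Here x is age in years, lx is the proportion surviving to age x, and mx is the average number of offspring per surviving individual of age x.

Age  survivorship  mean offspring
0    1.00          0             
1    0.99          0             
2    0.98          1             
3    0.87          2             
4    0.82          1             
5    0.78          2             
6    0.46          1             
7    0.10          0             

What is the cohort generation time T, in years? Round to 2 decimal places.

lx·mx: 0, 0, 0.98, 1.74, 0.82, 1.56, 0.46, 0 → R0 = 5.56
x·lx·mx: 0, 0, 1.96, 5.22, 3.28, 7.8, 2.76, 0 → Σ = 21.02
T = 21.02 / 5.56 = 3.780576… → 3.78

3.78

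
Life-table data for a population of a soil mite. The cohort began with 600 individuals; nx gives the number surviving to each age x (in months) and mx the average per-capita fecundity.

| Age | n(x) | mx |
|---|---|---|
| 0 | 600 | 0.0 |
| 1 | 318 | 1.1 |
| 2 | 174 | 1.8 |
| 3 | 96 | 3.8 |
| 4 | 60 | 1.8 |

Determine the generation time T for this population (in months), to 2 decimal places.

lx = nx/n0 = nx/600: 1, 0.53, 0.29, 0.16, 0.1
lx·mx: 0, 0.583, 0.522, 0.608, 0.18 → R0 = 1.893
x·lx·mx: 0, 0.583, 1.044, 1.824, 0.72 → Σ = 4.171
T = 4.171 / 1.893 = 2.203381… → 2.20

2.20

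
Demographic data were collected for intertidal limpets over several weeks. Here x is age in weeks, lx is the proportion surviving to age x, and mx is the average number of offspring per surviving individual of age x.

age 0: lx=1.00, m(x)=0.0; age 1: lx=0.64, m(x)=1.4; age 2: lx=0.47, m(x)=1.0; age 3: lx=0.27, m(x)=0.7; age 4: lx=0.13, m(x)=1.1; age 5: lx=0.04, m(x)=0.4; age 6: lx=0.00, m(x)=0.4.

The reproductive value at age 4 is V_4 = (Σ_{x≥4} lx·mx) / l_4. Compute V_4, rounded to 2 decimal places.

1.22

lx·mx for x ≥ 4: 0.143, 0.016, 0 → sum = 0.159
V_4 = 0.159 / l_4 = 0.159 / 0.13 = 1.223077… → 1.22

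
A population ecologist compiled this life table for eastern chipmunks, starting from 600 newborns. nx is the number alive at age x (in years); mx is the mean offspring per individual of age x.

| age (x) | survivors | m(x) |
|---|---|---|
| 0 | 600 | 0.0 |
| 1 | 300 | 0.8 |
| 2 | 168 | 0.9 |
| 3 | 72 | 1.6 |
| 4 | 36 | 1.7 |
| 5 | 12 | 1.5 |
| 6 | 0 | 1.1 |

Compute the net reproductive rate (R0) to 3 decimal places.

lx = nx/n0 = nx/600: 1, 0.5, 0.28, 0.12, 0.06, 0.02, 0
lx·mx by age: 0, 0.4, 0.252, 0.192, 0.102, 0.03, 0
R0 = Σ lx·mx = 0.976 → 0.976

0.976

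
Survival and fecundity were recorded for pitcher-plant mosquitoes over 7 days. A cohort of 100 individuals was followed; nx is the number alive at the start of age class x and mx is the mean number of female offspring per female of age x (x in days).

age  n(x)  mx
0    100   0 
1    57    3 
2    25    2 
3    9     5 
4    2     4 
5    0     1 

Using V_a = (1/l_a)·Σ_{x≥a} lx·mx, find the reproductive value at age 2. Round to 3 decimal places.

4.120

lx = nx/n0 = nx/100: 1, 0.57, 0.25, 0.09, 0.02, 0
lx·mx for x ≥ 2: 0.5, 0.45, 0.08, 0 → sum = 1.03
V_2 = 1.03 / l_2 = 1.03 / 0.25 = 4.12 → 4.120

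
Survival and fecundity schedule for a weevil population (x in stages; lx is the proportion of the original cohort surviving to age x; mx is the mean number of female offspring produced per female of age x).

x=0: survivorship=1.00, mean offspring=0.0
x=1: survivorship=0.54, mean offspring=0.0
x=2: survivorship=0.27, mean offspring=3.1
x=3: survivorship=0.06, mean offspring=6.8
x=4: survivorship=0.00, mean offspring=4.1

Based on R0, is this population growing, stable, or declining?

R0 = Σ lx·mx = 0 + 0 + 0.837 + 0.408 + 0 = 1.245
R0 > 1, so the population is growing.

growing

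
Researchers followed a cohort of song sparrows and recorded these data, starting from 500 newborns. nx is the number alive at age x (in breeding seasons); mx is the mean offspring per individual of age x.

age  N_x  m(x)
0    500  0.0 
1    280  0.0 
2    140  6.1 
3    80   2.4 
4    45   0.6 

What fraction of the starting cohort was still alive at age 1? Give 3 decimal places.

l_1 = n_1/n_0 = 280/500 = 0.56 → 0.560

0.560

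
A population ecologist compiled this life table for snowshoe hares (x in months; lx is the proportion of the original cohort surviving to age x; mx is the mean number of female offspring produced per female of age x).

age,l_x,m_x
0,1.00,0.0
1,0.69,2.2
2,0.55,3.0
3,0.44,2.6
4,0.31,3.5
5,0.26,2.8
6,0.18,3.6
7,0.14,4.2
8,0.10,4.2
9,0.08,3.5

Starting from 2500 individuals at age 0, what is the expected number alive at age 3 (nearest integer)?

Expected survivors = N0 · l_3 = 2500 × 0.44 = 1100 → 1100

1100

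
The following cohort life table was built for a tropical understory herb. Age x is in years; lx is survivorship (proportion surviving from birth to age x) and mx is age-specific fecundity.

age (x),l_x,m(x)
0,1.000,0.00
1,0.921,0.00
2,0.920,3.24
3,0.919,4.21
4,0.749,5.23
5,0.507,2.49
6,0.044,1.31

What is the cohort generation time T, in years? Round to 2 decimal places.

lx·mx: 0, 0, 2.9808, 3.86899, 3.91727, 1.26243, 0.05764 → R0 = 12.08713
x·lx·mx: 0, 0, 5.9616, 11.60697, 15.66908, 6.31215, 0.34584 → Σ = 39.89564
T = 39.89564 / 12.08713 = 3.300671… → 3.30

3.30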